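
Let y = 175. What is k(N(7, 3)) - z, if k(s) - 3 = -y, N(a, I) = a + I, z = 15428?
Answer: -15600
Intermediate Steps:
N(a, I) = I + a
k(s) = -172 (k(s) = 3 - 1*175 = 3 - 175 = -172)
k(N(7, 3)) - z = -172 - 1*15428 = -172 - 15428 = -15600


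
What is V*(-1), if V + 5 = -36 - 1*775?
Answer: 816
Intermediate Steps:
V = -816 (V = -5 + (-36 - 1*775) = -5 + (-36 - 775) = -5 - 811 = -816)
V*(-1) = -816*(-1) = 816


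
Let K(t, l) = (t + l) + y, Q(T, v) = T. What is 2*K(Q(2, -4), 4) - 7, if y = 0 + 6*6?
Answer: 77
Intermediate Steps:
y = 36 (y = 0 + 36 = 36)
K(t, l) = 36 + l + t (K(t, l) = (t + l) + 36 = (l + t) + 36 = 36 + l + t)
2*K(Q(2, -4), 4) - 7 = 2*(36 + 4 + 2) - 7 = 2*42 - 7 = 84 - 7 = 77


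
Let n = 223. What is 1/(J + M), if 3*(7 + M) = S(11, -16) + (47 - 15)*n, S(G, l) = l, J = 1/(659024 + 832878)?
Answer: 4475706/10591012301 ≈ 0.00042259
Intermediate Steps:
J = 1/1491902 ≈ 6.7028e-7
M = 7099/3 (M = -7 + (-16 + (47 - 15)*223)/3 = -7 + (-16 + 32*223)/3 = -7 + (-16 + 7136)/3 = -7 + (⅓)*7120 = -7 + 7120/3 = 7099/3 ≈ 2366.3)
1/(J + M) = 1/(1/1491902 + 7099/3) = 1/(10591012301/4475706) = 4475706/10591012301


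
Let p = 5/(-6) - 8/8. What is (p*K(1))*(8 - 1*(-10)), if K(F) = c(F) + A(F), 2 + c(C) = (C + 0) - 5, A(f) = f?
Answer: 165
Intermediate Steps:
c(C) = -7 + C (c(C) = -2 + ((C + 0) - 5) = -2 + (C - 5) = -2 + (-5 + C) = -7 + C)
K(F) = -7 + 2*F (K(F) = (-7 + F) + F = -7 + 2*F)
p = -11/6 (p = 5*(-⅙) - 8*⅛ = -⅚ - 1 = -11/6 ≈ -1.8333)
(p*K(1))*(8 - 1*(-10)) = (-11*(-7 + 2*1)/6)*(8 - 1*(-10)) = (-11*(-7 + 2)/6)*(8 + 10) = -11/6*(-5)*18 = (55/6)*18 = 165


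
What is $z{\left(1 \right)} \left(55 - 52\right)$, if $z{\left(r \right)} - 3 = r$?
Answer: $12$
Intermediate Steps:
$z{\left(r \right)} = 3 + r$
$z{\left(1 \right)} \left(55 - 52\right) = \left(3 + 1\right) \left(55 - 52\right) = 4 \cdot 3 = 12$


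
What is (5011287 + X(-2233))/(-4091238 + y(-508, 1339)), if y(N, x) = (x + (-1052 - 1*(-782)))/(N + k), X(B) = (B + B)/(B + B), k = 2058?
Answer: -7767496400/6341417831 ≈ -1.2249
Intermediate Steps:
X(B) = 1 (X(B) = (2*B)/((2*B)) = (2*B)*(1/(2*B)) = 1)
y(N, x) = (-270 + x)/(2058 + N) (y(N, x) = (x + (-1052 - 1*(-782)))/(N + 2058) = (x + (-1052 + 782))/(2058 + N) = (x - 270)/(2058 + N) = (-270 + x)/(2058 + N))
(5011287 + X(-2233))/(-4091238 + y(-508, 1339)) = (5011287 + 1)/(-4091238 + (-270 + 1339)/(2058 - 508)) = 5011288/(-4091238 + 1069/1550) = 5011288/(-6341417831/1550) = 5011288*(-1550/6341417831) = -7767496400/6341417831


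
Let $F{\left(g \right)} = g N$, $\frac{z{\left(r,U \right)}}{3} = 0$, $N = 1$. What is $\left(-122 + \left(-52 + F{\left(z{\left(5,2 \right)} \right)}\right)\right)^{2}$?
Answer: $30276$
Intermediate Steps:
$z{\left(r,U \right)} = 0$ ($z{\left(r,U \right)} = 3 \cdot 0 = 0$)
$F{\left(g \right)} = g$ ($F{\left(g \right)} = g 1 = g$)
$\left(-122 + \left(-52 + F{\left(z{\left(5,2 \right)} \right)}\right)\right)^{2} = \left(-122 + \left(-52 + 0\right)\right)^{2} = \left(-122 - 52\right)^{2} = \left(-174\right)^{2} = 30276$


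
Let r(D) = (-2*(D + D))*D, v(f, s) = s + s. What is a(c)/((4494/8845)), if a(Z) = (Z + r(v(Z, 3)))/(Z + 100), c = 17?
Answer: -1123315/525798 ≈ -2.1364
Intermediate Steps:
v(f, s) = 2*s
r(D) = -4*D² (r(D) = (-4*D)*D = -4*D²)
a(Z) = (-144 + Z)/(100 + Z) (a(Z) = (Z - 4*(2*3)²)/(Z + 100) = (Z - 4*6²)/(100 + Z) = (Z - 4*36)/(100 + Z) = (Z - 144)/(100 + Z) = (-144 + Z)/(100 + Z))
a(c)/((4494/8845)) = ((-144 + 17)/(100 + 17))/((4494/8845)) = (-127/117)/((4494*(1/8845))) = ((1/117)*(-127))/(4494/8845) = -127/117*8845/4494 = -1123315/525798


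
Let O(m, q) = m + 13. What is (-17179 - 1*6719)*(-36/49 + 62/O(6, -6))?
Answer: -8036556/133 ≈ -60425.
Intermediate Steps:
O(m, q) = 13 + m
(-17179 - 1*6719)*(-36/49 + 62/O(6, -6)) = (-17179 - 1*6719)*(-36/49 + 62/(13 + 6)) = (-17179 - 6719)*(-36*1/49 + 62/19) = -23898*(-36/49 + 62*(1/19)) = -23898*(-36/49 + 62/19) = -23898*2354/931 = -8036556/133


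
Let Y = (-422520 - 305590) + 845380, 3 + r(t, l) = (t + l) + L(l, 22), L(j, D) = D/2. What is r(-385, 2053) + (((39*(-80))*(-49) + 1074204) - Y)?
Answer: 1111490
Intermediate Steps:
L(j, D) = D/2 (L(j, D) = D*(½) = D/2)
r(t, l) = 8 + l + t (r(t, l) = -3 + ((t + l) + (½)*22) = -3 + ((l + t) + 11) = -3 + (11 + l + t) = 8 + l + t)
Y = 117270 (Y = -728110 + 845380 = 117270)
r(-385, 2053) + (((39*(-80))*(-49) + 1074204) - Y) = (8 + 2053 - 385) + (((39*(-80))*(-49) + 1074204) - 1*117270) = 1676 + ((-3120*(-49) + 1074204) - 117270) = 1676 + ((152880 + 1074204) - 117270) = 1676 + (1227084 - 117270) = 1676 + 1109814 = 1111490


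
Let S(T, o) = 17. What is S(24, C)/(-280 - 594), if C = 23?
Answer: -17/874 ≈ -0.019451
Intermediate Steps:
S(24, C)/(-280 - 594) = 17/(-280 - 594) = 17/(-874) = 17*(-1/874) = -17/874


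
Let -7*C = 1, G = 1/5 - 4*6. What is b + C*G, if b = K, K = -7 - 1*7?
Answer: -53/5 ≈ -10.600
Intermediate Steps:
G = -119/5 (G = ⅕ - 24 = -119/5 ≈ -23.800)
K = -14 (K = -7 - 7 = -14)
C = -⅐ (C = -⅐*1 = -⅐ ≈ -0.14286)
b = -14
b + C*G = -14 - ⅐*(-119/5) = -14 + 17/5 = -53/5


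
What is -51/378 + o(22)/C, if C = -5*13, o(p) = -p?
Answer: 1667/8190 ≈ 0.20354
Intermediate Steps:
C = -65
-51/378 + o(22)/C = -51/378 - 1*22/(-65) = -51*1/378 - 22*(-1/65) = -17/126 + 22/65 = 1667/8190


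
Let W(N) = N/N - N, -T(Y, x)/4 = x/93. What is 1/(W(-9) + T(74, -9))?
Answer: 31/322 ≈ 0.096273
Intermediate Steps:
T(Y, x) = -4*x/93
W(N) = 1 - N
1/(W(-9) + T(74, -9)) = 1/((1 - 1*(-9)) - 4/93*(-9)) = 1/((1 + 9) + 12/31) = 1/(10 + 12/31) = 1/(322/31) = 31/322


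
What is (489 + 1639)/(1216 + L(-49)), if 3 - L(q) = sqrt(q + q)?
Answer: 2594032/1486059 + 14896*I*sqrt(2)/1486059 ≈ 1.7456 + 0.014176*I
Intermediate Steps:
L(q) = 3 - sqrt(2)*sqrt(q) (L(q) = 3 - sqrt(q + q) = 3 - sqrt(2*q) = 3 - sqrt(2)*sqrt(q))
(489 + 1639)/(1216 + L(-49)) = (489 + 1639)/(1216 + (3 - sqrt(2)*sqrt(-49))) = 2128/(1216 + (3 - sqrt(2)*7*I)) = 2128/(1216 + (3 - 7*I*sqrt(2))) = 2128/(1219 - 7*I*sqrt(2))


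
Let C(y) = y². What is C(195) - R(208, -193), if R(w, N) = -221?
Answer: 38246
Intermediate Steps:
C(195) - R(208, -193) = 195² - 1*(-221) = 38025 + 221 = 38246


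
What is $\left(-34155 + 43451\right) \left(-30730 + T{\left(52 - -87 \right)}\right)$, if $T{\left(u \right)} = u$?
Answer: $-284373936$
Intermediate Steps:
$\left(-34155 + 43451\right) \left(-30730 + T{\left(52 - -87 \right)}\right) = \left(-34155 + 43451\right) \left(-30730 + \left(52 - -87\right)\right) = 9296 \left(-30730 + \left(52 + 87\right)\right) = 9296 \left(-30730 + 139\right) = 9296 \left(-30591\right) = -284373936$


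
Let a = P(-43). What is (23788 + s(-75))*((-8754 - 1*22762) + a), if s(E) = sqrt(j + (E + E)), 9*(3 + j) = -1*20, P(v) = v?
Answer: -750725492 - 31559*I*sqrt(1397)/3 ≈ -7.5073e+8 - 3.9319e+5*I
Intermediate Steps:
j = -47/9 (j = -3 + (-1*20)/9 = -3 + (1/9)*(-20) = -3 - 20/9 = -47/9 ≈ -5.2222)
a = -43
s(E) = sqrt(-47/9 + 2*E) (s(E) = sqrt(-47/9 + (E + E)) = sqrt(-47/9 + 2*E))
(23788 + s(-75))*((-8754 - 1*22762) + a) = (23788 + sqrt(-47 + 18*(-75))/3)*((-8754 - 1*22762) - 43) = (23788 + sqrt(-47 - 1350)/3)*((-8754 - 22762) - 43) = (23788 + sqrt(-1397)/3)*(-31516 - 43) = (23788 + (I*sqrt(1397))/3)*(-31559) = (23788 + I*sqrt(1397)/3)*(-31559) = -750725492 - 31559*I*sqrt(1397)/3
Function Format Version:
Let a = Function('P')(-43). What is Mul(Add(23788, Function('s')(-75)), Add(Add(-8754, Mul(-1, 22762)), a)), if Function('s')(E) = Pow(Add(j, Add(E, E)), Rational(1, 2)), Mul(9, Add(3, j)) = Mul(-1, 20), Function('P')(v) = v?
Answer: Add(-750725492, Mul(Rational(-31559, 3), I, Pow(1397, Rational(1, 2)))) ≈ Add(-7.5073e+8, Mul(-3.9319e+5, I))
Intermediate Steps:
j = Rational(-47, 9) (j = Add(-3, Mul(Rational(1, 9), Mul(-1, 20))) = Add(-3, Mul(Rational(1, 9), -20)) = Add(-3, Rational(-20, 9)) = Rational(-47, 9) ≈ -5.2222)
a = -43
Function('s')(E) = Pow(Add(Rational(-47, 9), Mul(2, E)), Rational(1, 2)) (Function('s')(E) = Pow(Add(Rational(-47, 9), Add(E, E)), Rational(1, 2)) = Pow(Add(Rational(-47, 9), Mul(2, E)), Rational(1, 2)))
Mul(Add(23788, Function('s')(-75)), Add(Add(-8754, Mul(-1, 22762)), a)) = Mul(Add(23788, Mul(Rational(1, 3), Pow(Add(-47, Mul(18, -75)), Rational(1, 2)))), Add(Add(-8754, Mul(-1, 22762)), -43)) = Mul(Add(23788, Mul(Rational(1, 3), Pow(Add(-47, -1350), Rational(1, 2)))), Add(Add(-8754, -22762), -43)) = Mul(Add(23788, Mul(Rational(1, 3), Pow(-1397, Rational(1, 2)))), Add(-31516, -43)) = Mul(Add(23788, Mul(Rational(1, 3), Mul(I, Pow(1397, Rational(1, 2))))), -31559) = Mul(Add(23788, Mul(Rational(1, 3), I, Pow(1397, Rational(1, 2)))), -31559) = Add(-750725492, Mul(Rational(-31559, 3), I, Pow(1397, Rational(1, 2))))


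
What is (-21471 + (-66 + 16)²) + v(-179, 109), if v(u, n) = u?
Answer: -19150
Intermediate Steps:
(-21471 + (-66 + 16)²) + v(-179, 109) = (-21471 + (-66 + 16)²) - 179 = (-21471 + (-50)²) - 179 = (-21471 + 2500) - 179 = -18971 - 179 = -19150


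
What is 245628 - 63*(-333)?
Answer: 266607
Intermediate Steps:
245628 - 63*(-333) = 245628 - 1*(-20979) = 245628 + 20979 = 266607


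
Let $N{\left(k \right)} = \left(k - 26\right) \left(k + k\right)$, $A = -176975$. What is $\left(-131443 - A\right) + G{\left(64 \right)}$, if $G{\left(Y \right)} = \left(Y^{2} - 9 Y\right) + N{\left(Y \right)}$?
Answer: $53916$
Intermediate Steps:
$N{\left(k \right)} = 2 k \left(-26 + k\right)$ ($N{\left(k \right)} = \left(-26 + k\right) 2 k = 2 k \left(-26 + k\right)$)
$G{\left(Y \right)} = Y^{2} - 9 Y + 2 Y \left(-26 + Y\right)$ ($G{\left(Y \right)} = \left(Y^{2} - 9 Y\right) + 2 Y \left(-26 + Y\right) = Y^{2} - 9 Y + 2 Y \left(-26 + Y\right)$)
$\left(-131443 - A\right) + G{\left(64 \right)} = \left(-131443 - -176975\right) + 64 \left(-61 + 3 \cdot 64\right) = \left(-131443 + 176975\right) + 64 \left(-61 + 192\right) = 45532 + 64 \cdot 131 = 45532 + 8384 = 53916$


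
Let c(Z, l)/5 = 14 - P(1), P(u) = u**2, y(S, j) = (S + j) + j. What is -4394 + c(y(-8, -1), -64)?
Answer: -4329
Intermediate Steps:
y(S, j) = S + 2*j
c(Z, l) = 65 (c(Z, l) = 5*(14 - 1*1**2) = 5*(14 - 1*1) = 5*(14 - 1) = 5*13 = 65)
-4394 + c(y(-8, -1), -64) = -4394 + 65 = -4329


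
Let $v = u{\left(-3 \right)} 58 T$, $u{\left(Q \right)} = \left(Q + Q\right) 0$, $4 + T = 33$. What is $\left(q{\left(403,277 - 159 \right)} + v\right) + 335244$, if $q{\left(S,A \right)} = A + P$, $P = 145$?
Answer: $335507$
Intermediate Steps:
$T = 29$ ($T = -4 + 33 = 29$)
$u{\left(Q \right)} = 0$ ($u{\left(Q \right)} = 2 Q 0 = 0$)
$q{\left(S,A \right)} = 145 + A$ ($q{\left(S,A \right)} = A + 145 = 145 + A$)
$v = 0$ ($v = 0 \cdot 58 \cdot 29 = 0 \cdot 29 = 0$)
$\left(q{\left(403,277 - 159 \right)} + v\right) + 335244 = \left(\left(145 + \left(277 - 159\right)\right) + 0\right) + 335244 = \left(\left(145 + 118\right) + 0\right) + 335244 = \left(263 + 0\right) + 335244 = 263 + 335244 = 335507$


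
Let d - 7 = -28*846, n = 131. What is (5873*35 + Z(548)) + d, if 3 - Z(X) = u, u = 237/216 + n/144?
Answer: 26189999/144 ≈ 1.8188e+5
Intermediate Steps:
u = 289/144 (u = 237/216 + 131/144 = 237*(1/216) + 131*(1/144) = 79/72 + 131/144 = 289/144 ≈ 2.0069)
Z(X) = 143/144 (Z(X) = 3 - 1*289/144 = 3 - 289/144 = 143/144)
d = -23681 (d = 7 - 28*846 = 7 - 23688 = -23681)
(5873*35 + Z(548)) + d = (5873*35 + 143/144) - 23681 = (205555 + 143/144) - 23681 = 29600063/144 - 23681 = 26189999/144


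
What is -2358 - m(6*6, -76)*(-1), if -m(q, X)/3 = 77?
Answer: -2589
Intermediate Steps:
m(q, X) = -231 (m(q, X) = -3*77 = -231)
-2358 - m(6*6, -76)*(-1) = -2358 - (-231)*(-1) = -2358 - 1*231 = -2358 - 231 = -2589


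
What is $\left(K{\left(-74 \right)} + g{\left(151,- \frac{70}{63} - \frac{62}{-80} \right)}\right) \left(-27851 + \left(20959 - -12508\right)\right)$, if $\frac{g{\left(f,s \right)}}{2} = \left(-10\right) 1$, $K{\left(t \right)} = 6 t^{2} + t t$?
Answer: $215160192$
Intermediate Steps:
$K{\left(t \right)} = 7 t^{2}$ ($K{\left(t \right)} = 6 t^{2} + t^{2} = 7 t^{2}$)
$g{\left(f,s \right)} = -20$ ($g{\left(f,s \right)} = 2 \left(\left(-10\right) 1\right) = 2 \left(-10\right) = -20$)
$\left(K{\left(-74 \right)} + g{\left(151,- \frac{70}{63} - \frac{62}{-80} \right)}\right) \left(-27851 + \left(20959 - -12508\right)\right) = \left(7 \left(-74\right)^{2} - 20\right) \left(-27851 + \left(20959 - -12508\right)\right) = \left(7 \cdot 5476 - 20\right) \left(-27851 + \left(20959 + 12508\right)\right) = \left(38332 - 20\right) \left(-27851 + 33467\right) = 38312 \cdot 5616 = 215160192$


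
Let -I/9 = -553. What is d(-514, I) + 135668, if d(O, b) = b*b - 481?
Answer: 24905716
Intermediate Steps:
I = 4977 (I = -9*(-553) = 4977)
d(O, b) = -481 + b² (d(O, b) = b² - 481 = -481 + b²)
d(-514, I) + 135668 = (-481 + 4977²) + 135668 = (-481 + 24770529) + 135668 = 24770048 + 135668 = 24905716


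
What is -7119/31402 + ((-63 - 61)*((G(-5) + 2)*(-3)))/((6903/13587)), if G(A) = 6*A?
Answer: -70541730407/3440762 ≈ -20502.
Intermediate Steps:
-7119/31402 + ((-63 - 61)*((G(-5) + 2)*(-3)))/((6903/13587)) = -7119/31402 + ((-63 - 61)*((6*(-5) + 2)*(-3)))/((6903/13587)) = -7119*1/31402 + (-124*(-30 + 2)*(-3))/((6903*(1/13587))) = -1017/4486 + (-(-3472)*(-3))/(2301/4529) = -1017/4486 - 124*84*(4529/2301) = -1017/4486 - 10416*4529/2301 = -1017/4486 - 15724688/767 = -70541730407/3440762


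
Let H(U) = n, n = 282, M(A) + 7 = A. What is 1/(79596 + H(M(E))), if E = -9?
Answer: 1/79878 ≈ 1.2519e-5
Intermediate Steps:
M(A) = -7 + A
H(U) = 282
1/(79596 + H(M(E))) = 1/(79596 + 282) = 1/79878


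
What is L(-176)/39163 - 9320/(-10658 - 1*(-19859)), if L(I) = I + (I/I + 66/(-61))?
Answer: -22363776701/21980664543 ≈ -1.0174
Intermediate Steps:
L(I) = -5/61 + I (L(I) = I + (1 + 66*(-1/61)) = I + (1 - 66/61) = I - 5/61 = -5/61 + I)
L(-176)/39163 - 9320/(-10658 - 1*(-19859)) = (-5/61 - 176)/39163 - 9320/(-10658 - 1*(-19859)) = -10741/61*1/39163 - 9320/(-10658 + 19859) = -10741/2388943 - 9320/9201 = -22363776701/21980664543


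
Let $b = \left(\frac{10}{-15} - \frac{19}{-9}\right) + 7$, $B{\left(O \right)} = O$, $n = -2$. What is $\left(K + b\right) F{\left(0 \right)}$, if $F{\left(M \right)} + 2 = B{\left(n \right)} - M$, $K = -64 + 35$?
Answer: $\frac{740}{9} \approx 82.222$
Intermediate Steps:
$K = -29$
$b = \frac{76}{9}$ ($b = \left(10 \left(- \frac{1}{15}\right) - - \frac{19}{9}\right) + 7 = \left(- \frac{2}{3} + \frac{19}{9}\right) + 7 = \frac{13}{9} + 7 = \frac{76}{9} \approx 8.4444$)
$F{\left(M \right)} = -4 - M$ ($F{\left(M \right)} = -2 - \left(2 + M\right) = -4 - M$)
$\left(K + b\right) F{\left(0 \right)} = \left(-29 + \frac{76}{9}\right) \left(-4 - 0\right) = - \frac{185 \left(-4 + 0\right)}{9} = \left(- \frac{185}{9}\right) \left(-4\right) = \frac{740}{9}$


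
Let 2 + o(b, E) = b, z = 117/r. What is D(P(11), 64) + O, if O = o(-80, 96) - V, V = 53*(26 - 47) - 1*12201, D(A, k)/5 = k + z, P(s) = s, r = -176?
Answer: 2384567/176 ≈ 13549.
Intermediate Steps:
z = -117/176 (z = 117/(-176) = 117*(-1/176) = -117/176 ≈ -0.66477)
o(b, E) = -2 + b
D(A, k) = -585/176 + 5*k (D(A, k) = 5*(k - 117/176) = 5*(-117/176 + k) = -585/176 + 5*k)
V = -13314 (V = 53*(-21) - 12201 = -1113 - 12201 = -13314)
O = 13232 (O = (-2 - 80) - 1*(-13314) = -82 + 13314 = 13232)
D(P(11), 64) + O = (-585/176 + 5*64) + 13232 = (-585/176 + 320) + 13232 = 55735/176 + 13232 = 2384567/176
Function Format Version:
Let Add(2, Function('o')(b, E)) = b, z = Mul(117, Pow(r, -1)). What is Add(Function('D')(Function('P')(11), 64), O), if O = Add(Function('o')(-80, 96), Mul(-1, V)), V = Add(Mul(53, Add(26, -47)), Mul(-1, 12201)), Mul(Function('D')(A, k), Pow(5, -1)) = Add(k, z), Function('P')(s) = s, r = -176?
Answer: Rational(2384567, 176) ≈ 13549.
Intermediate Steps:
z = Rational(-117, 176) (z = Mul(117, Pow(-176, -1)) = Mul(117, Rational(-1, 176)) = Rational(-117, 176) ≈ -0.66477)
Function('o')(b, E) = Add(-2, b)
Function('D')(A, k) = Add(Rational(-585, 176), Mul(5, k)) (Function('D')(A, k) = Mul(5, Add(k, Rational(-117, 176))) = Mul(5, Add(Rational(-117, 176), k)) = Add(Rational(-585, 176), Mul(5, k)))
V = -13314 (V = Add(Mul(53, -21), -12201) = Add(-1113, -12201) = -13314)
O = 13232 (O = Add(Add(-2, -80), Mul(-1, -13314)) = Add(-82, 13314) = 13232)
Add(Function('D')(Function('P')(11), 64), O) = Add(Add(Rational(-585, 176), Mul(5, 64)), 13232) = Add(Add(Rational(-585, 176), 320), 13232) = Add(Rational(55735, 176), 13232) = Rational(2384567, 176)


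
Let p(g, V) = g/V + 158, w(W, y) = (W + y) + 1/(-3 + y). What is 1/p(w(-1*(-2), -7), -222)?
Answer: 740/116937 ≈ 0.0063282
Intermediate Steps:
w(W, y) = W + y + 1/(-3 + y)
p(g, V) = 158 + g/V
1/p(w(-1*(-2), -7), -222) = 1/(158 + ((1 + (-7)² - (-3)*(-2) - 3*(-7) - 1*(-2)*(-7))/(-3 - 7))/(-222)) = 1/(158 + ((1 + 49 - 3*2 + 21 + 2*(-7))/(-10))*(-1/222)) = 1/(158 - (1 + 49 - 6 + 21 - 14)/10*(-1/222)) = 1/(158 - ⅒*51*(-1/222)) = 1/(158 - 51/10*(-1/222)) = 1/(158 + 17/740) = 1/(116937/740) = 740/116937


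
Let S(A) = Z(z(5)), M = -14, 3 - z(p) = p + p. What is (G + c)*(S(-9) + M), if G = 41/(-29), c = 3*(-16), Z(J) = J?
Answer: 30093/29 ≈ 1037.7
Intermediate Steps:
z(p) = 3 - 2*p (z(p) = 3 - (p + p) = 3 - 2*p)
c = -48
S(A) = -7 (S(A) = 3 - 2*5 = 3 - 10 = -7)
G = -41/29 (G = 41*(-1/29) = -41/29 ≈ -1.4138)
(G + c)*(S(-9) + M) = (-41/29 - 48)*(-7 - 14) = -1433/29*(-21) = 30093/29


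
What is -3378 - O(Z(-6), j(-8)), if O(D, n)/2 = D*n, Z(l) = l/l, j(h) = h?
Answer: -3362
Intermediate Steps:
Z(l) = 1
O(D, n) = 2*D*n (O(D, n) = 2*(D*n) = 2*D*n)
-3378 - O(Z(-6), j(-8)) = -3378 - 2*(-8) = -3378 - 1*(-16) = -3378 + 16 = -3362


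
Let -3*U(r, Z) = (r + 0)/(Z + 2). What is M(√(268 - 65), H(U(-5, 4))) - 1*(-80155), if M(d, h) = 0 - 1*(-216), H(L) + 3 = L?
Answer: 80371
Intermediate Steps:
U(r, Z) = -r/(3*(2 + Z)) (U(r, Z) = -(r + 0)/(3*(Z + 2)) = -r/(3*(2 + Z)))
H(L) = -3 + L
M(d, h) = 216 (M(d, h) = 0 + 216 = 216)
M(√(268 - 65), H(U(-5, 4))) - 1*(-80155) = 216 - 1*(-80155) = 216 + 80155 = 80371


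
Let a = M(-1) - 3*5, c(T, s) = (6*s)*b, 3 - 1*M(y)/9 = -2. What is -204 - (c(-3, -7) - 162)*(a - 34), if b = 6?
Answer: -1860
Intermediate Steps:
M(y) = 45 (M(y) = 27 - 9*(-2) = 27 + 18 = 45)
c(T, s) = 36*s (c(T, s) = (6*s)*6 = 36*s)
a = 30 (a = 45 - 3*5 = 45 - 15 = 30)
-204 - (c(-3, -7) - 162)*(a - 34) = -204 - (36*(-7) - 162)*(30 - 34) = -204 - (-252 - 162)*(-4) = -204 - (-414)*(-4) = -204 - 1*1656 = -204 - 1656 = -1860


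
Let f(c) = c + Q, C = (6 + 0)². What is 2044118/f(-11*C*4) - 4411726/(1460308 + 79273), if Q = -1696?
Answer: -1580777847919/2524912840 ≈ -626.07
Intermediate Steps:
C = 36 (C = 6² = 36)
f(c) = -1696 + c (f(c) = c - 1696 = -1696 + c)
2044118/f(-11*C*4) - 4411726/(1460308 + 79273) = 2044118/(-1696 - 11*36*4) - 4411726/(1460308 + 79273) = 2044118/(-1696 - 396*4) - 4411726/1539581 = 2044118/(-1696 - 1584) - 4411726*1/1539581 = 2044118/(-3280) - 4411726/1539581 = 2044118*(-1/3280) - 4411726/1539581 = -1022059/1640 - 4411726/1539581 = -1580777847919/2524912840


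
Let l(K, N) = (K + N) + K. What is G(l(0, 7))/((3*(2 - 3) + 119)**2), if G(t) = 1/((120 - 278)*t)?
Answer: -1/14882336 ≈ -6.7194e-8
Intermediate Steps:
l(K, N) = N + 2*K
G(t) = -1/(158*t) (G(t) = 1/((-158)*t) = -1/(158*t))
G(l(0, 7))/((3*(2 - 3) + 119)**2) = (-1/(158*(7 + 2*0)))/((3*(2 - 3) + 119)**2) = (-1/(158*(7 + 0)))/((3*(-1) + 119)**2) = (-1/158/7)/((-3 + 119)**2) = (-1/158*1/7)/(116**2) = -1/1106/13456 = -1/1106*1/13456 = -1/14882336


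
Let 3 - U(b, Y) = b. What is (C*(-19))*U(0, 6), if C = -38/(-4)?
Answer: -1083/2 ≈ -541.50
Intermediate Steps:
U(b, Y) = 3 - b
C = 19/2 (C = -38*(-1/4) = 19/2 ≈ 9.5000)
(C*(-19))*U(0, 6) = ((19/2)*(-19))*(3 - 1*0) = -361*(3 + 0)/2 = -361/2*3 = -1083/2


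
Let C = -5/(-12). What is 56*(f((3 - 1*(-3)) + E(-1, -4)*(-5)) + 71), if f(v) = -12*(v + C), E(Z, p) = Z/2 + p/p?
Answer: 1344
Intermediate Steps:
E(Z, p) = 1 + Z/2 (E(Z, p) = Z*(1/2) + 1 = Z/2 + 1 = 1 + Z/2)
C = 5/12 (C = -5*(-1/12) = 5/12 ≈ 0.41667)
f(v) = -5 - 12*v (f(v) = -12*(v + 5/12) = -12*(5/12 + v) = -5 - 12*v)
56*(f((3 - 1*(-3)) + E(-1, -4)*(-5)) + 71) = 56*((-5 - 12*((3 - 1*(-3)) + (1 + (1/2)*(-1))*(-5))) + 71) = 56*((-5 - 12*((3 + 3) + (1 - 1/2)*(-5))) + 71) = 56*((-5 - 12*(6 + (1/2)*(-5))) + 71) = 56*((-5 - 12*(6 - 5/2)) + 71) = 56*((-5 - 12*7/2) + 71) = 56*((-5 - 42) + 71) = 56*(-47 + 71) = 56*24 = 1344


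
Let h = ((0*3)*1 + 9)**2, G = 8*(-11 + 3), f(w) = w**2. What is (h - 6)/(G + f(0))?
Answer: -75/64 ≈ -1.1719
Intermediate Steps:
G = -64 (G = 8*(-8) = -64)
h = 81 (h = (0*1 + 9)**2 = (0 + 9)**2 = 9**2 = 81)
(h - 6)/(G + f(0)) = (81 - 6)/(-64 + 0**2) = 75/(-64 + 0) = 75/(-64) = 75*(-1/64) = -75/64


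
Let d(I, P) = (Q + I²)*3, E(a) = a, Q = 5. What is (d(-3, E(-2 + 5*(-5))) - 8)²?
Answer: 1156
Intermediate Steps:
d(I, P) = 15 + 3*I² (d(I, P) = (5 + I²)*3 = 15 + 3*I²)
(d(-3, E(-2 + 5*(-5))) - 8)² = ((15 + 3*(-3)²) - 8)² = ((15 + 3*9) - 8)² = ((15 + 27) - 8)² = (42 - 8)² = 34² = 1156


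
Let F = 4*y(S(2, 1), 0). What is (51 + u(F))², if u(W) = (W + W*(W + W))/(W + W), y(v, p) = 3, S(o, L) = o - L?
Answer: 16129/4 ≈ 4032.3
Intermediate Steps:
F = 12 (F = 4*3 = 12)
u(W) = (W + 2*W²)/(2*W) (u(W) = (W + W*(2*W))/((2*W)) = (W + 2*W²)*(1/(2*W)) = (W + 2*W²)/(2*W))
(51 + u(F))² = (51 + (½ + 12))² = (51 + 25/2)² = (127/2)² = 16129/4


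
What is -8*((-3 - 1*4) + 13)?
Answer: -48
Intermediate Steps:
-8*((-3 - 1*4) + 13) = -8*((-3 - 4) + 13) = -8*(-7 + 13) = -8*6 = -48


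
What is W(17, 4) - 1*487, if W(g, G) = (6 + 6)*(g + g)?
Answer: -79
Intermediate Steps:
W(g, G) = 24*g (W(g, G) = 12*(2*g) = 24*g)
W(17, 4) - 1*487 = 24*17 - 1*487 = 408 - 487 = -79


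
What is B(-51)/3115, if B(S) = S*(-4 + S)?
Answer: 561/623 ≈ 0.90048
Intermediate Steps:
B(-51)/3115 = -51*(-4 - 51)/3115 = -51*(-55)*(1/3115) = 2805*(1/3115) = 561/623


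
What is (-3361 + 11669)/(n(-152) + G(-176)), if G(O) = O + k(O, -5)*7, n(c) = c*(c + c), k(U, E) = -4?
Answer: 67/371 ≈ 0.18059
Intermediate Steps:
n(c) = 2*c**2 (n(c) = c*(2*c) = 2*c**2)
G(O) = -28 + O (G(O) = O - 4*7 = O - 28 = -28 + O)
(-3361 + 11669)/(n(-152) + G(-176)) = (-3361 + 11669)/(2*(-152)**2 + (-28 - 176)) = 8308/(2*23104 - 204) = 8308/(46208 - 204) = 8308/46004 = 8308*(1/46004) = 67/371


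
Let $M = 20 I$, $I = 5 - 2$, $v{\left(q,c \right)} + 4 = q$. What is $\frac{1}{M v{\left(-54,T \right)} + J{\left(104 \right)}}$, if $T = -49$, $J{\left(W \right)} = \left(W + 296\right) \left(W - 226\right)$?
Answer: $- \frac{1}{52280} \approx -1.9128 \cdot 10^{-5}$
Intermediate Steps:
$J{\left(W \right)} = \left(-226 + W\right) \left(296 + W\right)$ ($J{\left(W \right)} = \left(296 + W\right) \left(-226 + W\right) = \left(-226 + W\right) \left(296 + W\right)$)
$v{\left(q,c \right)} = -4 + q$
$I = 3$
$M = 60$ ($M = 20 \cdot 3 = 60$)
$\frac{1}{M v{\left(-54,T \right)} + J{\left(104 \right)}} = \frac{1}{60 \left(-4 - 54\right) + \left(-66896 + 104^{2} + 70 \cdot 104\right)} = \frac{1}{60 \left(-58\right) + \left(-66896 + 10816 + 7280\right)} = \frac{1}{-3480 - 48800} = \frac{1}{-52280} = - \frac{1}{52280}$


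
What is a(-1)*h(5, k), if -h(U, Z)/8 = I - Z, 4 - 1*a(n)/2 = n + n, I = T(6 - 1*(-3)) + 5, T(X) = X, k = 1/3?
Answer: -1312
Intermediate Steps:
k = ⅓ ≈ 0.33333
I = 14 (I = (6 - 1*(-3)) + 5 = (6 + 3) + 5 = 9 + 5 = 14)
a(n) = 8 - 4*n (a(n) = 8 - 2*(n + n) = 8 - 4*n)
h(U, Z) = -112 + 8*Z (h(U, Z) = -8*(14 - Z) = -112 + 8*Z)
a(-1)*h(5, k) = (8 - 4*(-1))*(-112 + 8*(⅓)) = (8 + 4)*(-112 + 8/3) = 12*(-328/3) = -1312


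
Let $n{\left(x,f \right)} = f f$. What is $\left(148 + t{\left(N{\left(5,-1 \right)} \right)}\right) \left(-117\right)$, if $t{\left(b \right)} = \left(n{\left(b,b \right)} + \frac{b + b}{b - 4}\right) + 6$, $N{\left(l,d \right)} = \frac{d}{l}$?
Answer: $- \frac{3155919}{175} \approx -18034.0$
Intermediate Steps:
$n{\left(x,f \right)} = f^{2}$
$t{\left(b \right)} = 6 + b^{2} + \frac{2 b}{-4 + b}$ ($t{\left(b \right)} = \left(b^{2} + \frac{b + b}{b - 4}\right) + 6 = \left(b^{2} + \frac{2 b}{-4 + b}\right) + 6 = 6 + b^{2} + \frac{2 b}{-4 + b}$)
$\left(148 + t{\left(N{\left(5,-1 \right)} \right)}\right) \left(-117\right) = \left(148 + \frac{-24 + \left(- \frac{1}{5}\right)^{3} - 4 \left(- \frac{1}{5}\right)^{2} + 8 \left(- \frac{1}{5}\right)}{-4 - \frac{1}{5}}\right) \left(-117\right) = \left(148 + \frac{-24 - \frac{1}{125} - \frac{4}{25} - \frac{8}{5}}{- \frac{21}{5}}\right) \left(-117\right) = \left(148 - \frac{5 \left(-24 - \frac{1}{125} - \frac{4}{25} - \frac{8}{5}\right)}{21}\right) \left(-117\right) = \left(148 - - \frac{3221}{525}\right) \left(-117\right) = \left(148 + \frac{3221}{525}\right) \left(-117\right) = \frac{80921}{525} \left(-117\right) = - \frac{3155919}{175}$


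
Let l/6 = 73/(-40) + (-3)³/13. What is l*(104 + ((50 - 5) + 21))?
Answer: -103479/26 ≈ -3980.0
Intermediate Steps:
l = -6087/260 (l = 6*(73/(-40) + (-3)³/13) = 6*(73*(-1/40) - 27*1/13) = 6*(-73/40 - 27/13) = 6*(-2029/520) = -6087/260 ≈ -23.412)
l*(104 + ((50 - 5) + 21)) = -6087*(104 + ((50 - 5) + 21))/260 = -6087*(104 + (45 + 21))/260 = -6087*(104 + 66)/260 = -6087/260*170 = -103479/26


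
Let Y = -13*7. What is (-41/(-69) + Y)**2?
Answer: 38912644/4761 ≈ 8173.2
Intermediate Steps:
Y = -91
(-41/(-69) + Y)**2 = (-41/(-69) - 91)**2 = (-41*(-1/69) - 91)**2 = (41/69 - 91)**2 = (-6238/69)**2 = 38912644/4761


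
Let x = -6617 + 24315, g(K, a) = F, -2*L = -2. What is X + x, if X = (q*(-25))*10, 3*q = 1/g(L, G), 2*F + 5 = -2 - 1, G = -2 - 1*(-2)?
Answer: 106313/6 ≈ 17719.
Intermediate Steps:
L = 1 (L = -½*(-2) = 1)
G = 0 (G = -2 + 2 = 0)
F = -4 (F = -5/2 + (-2 - 1)/2 = -5/2 + (½)*(-3) = -5/2 - 3/2 = -4)
g(K, a) = -4
q = -1/12 (q = (⅓)/(-4) = (⅓)*(-¼) = -1/12 ≈ -0.083333)
x = 17698
X = 125/6 (X = -1/12*(-25)*10 = (25/12)*10 = 125/6 ≈ 20.833)
X + x = 125/6 + 17698 = 106313/6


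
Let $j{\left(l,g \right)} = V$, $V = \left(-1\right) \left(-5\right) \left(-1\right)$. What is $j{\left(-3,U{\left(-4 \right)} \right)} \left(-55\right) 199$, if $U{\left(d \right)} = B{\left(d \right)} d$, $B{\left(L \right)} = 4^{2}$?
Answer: $54725$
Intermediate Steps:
$B{\left(L \right)} = 16$
$U{\left(d \right)} = 16 d$
$V = -5$ ($V = 5 \left(-1\right) = -5$)
$j{\left(l,g \right)} = -5$
$j{\left(-3,U{\left(-4 \right)} \right)} \left(-55\right) 199 = \left(-5\right) \left(-55\right) 199 = 275 \cdot 199 = 54725$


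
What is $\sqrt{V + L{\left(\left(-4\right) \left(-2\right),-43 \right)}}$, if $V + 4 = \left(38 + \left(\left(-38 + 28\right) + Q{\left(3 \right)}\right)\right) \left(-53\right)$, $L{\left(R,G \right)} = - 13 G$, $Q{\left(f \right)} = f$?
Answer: $8 i \sqrt{17} \approx 32.985 i$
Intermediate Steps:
$V = -1647$ ($V = -4 + \left(38 + \left(\left(-38 + 28\right) + 3\right)\right) \left(-53\right) = -4 + \left(38 + \left(-10 + 3\right)\right) \left(-53\right) = -4 + \left(38 - 7\right) \left(-53\right) = -4 + 31 \left(-53\right) = -4 - 1643 = -1647$)
$\sqrt{V + L{\left(\left(-4\right) \left(-2\right),-43 \right)}} = \sqrt{-1647 - -559} = \sqrt{-1647 + 559} = \sqrt{-1088} = 8 i \sqrt{17}$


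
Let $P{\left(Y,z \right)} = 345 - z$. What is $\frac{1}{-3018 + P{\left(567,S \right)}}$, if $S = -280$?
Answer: $- \frac{1}{2393} \approx -0.00041789$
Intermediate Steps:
$\frac{1}{-3018 + P{\left(567,S \right)}} = \frac{1}{-3018 + \left(345 - -280\right)} = \frac{1}{-3018 + \left(345 + 280\right)} = \frac{1}{-3018 + 625} = \frac{1}{-2393} = - \frac{1}{2393}$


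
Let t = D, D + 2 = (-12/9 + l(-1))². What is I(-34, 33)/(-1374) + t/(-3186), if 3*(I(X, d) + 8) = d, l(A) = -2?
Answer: -33115/6566346 ≈ -0.0050431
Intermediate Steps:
I(X, d) = -8 + d/3
D = 82/9 (D = -2 + (-12/9 - 2)² = -2 + (-12*⅑ - 2)² = -2 + (-4/3 - 2)² = -2 + (-10/3)² = -2 + 100/9 = 82/9 ≈ 9.1111)
t = 82/9 ≈ 9.1111
I(-34, 33)/(-1374) + t/(-3186) = (-8 + (⅓)*33)/(-1374) + (82/9)/(-3186) = (-8 + 11)*(-1/1374) + (82/9)*(-1/3186) = 3*(-1/1374) - 41/14337 = -1/458 - 41/14337 = -33115/6566346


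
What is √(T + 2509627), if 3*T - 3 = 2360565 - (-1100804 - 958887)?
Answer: 14*√182895/3 ≈ 1995.8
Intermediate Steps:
T = 4420259/3 (T = 1 + (2360565 - (-1100804 - 958887))/3 = 1 + (2360565 - 1*(-2059691))/3 = 1 + (2360565 + 2059691)/3 = 1 + (⅓)*4420256 = 1 + 4420256/3 = 4420259/3 ≈ 1.4734e+6)
√(T + 2509627) = √(4420259/3 + 2509627) = √(11949140/3) = 14*√182895/3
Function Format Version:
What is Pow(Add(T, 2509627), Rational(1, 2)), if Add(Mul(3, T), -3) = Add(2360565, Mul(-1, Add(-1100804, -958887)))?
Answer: Mul(Rational(14, 3), Pow(182895, Rational(1, 2))) ≈ 1995.8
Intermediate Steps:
T = Rational(4420259, 3) (T = Add(1, Mul(Rational(1, 3), Add(2360565, Mul(-1, Add(-1100804, -958887))))) = Add(1, Mul(Rational(1, 3), Add(2360565, Mul(-1, -2059691)))) = Add(1, Mul(Rational(1, 3), Add(2360565, 2059691))) = Add(1, Mul(Rational(1, 3), 4420256)) = Add(1, Rational(4420256, 3)) = Rational(4420259, 3) ≈ 1.4734e+6)
Pow(Add(T, 2509627), Rational(1, 2)) = Pow(Add(Rational(4420259, 3), 2509627), Rational(1, 2)) = Pow(Rational(11949140, 3), Rational(1, 2)) = Mul(Rational(14, 3), Pow(182895, Rational(1, 2)))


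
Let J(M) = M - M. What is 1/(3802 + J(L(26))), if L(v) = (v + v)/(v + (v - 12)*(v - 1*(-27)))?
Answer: 1/3802 ≈ 0.00026302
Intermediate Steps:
L(v) = 2*v/(v + (-12 + v)*(27 + v)) (L(v) = (2*v)/(v + (-12 + v)*(v + 27)) = (2*v)/(v + (-12 + v)*(27 + v)) = 2*v/(v + (-12 + v)*(27 + v)))
J(M) = 0
1/(3802 + J(L(26))) = 1/(3802 + 0) = 1/3802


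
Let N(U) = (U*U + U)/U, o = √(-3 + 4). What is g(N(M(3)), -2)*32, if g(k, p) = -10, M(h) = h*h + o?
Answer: -320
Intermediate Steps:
o = 1 (o = √1 = 1)
M(h) = 1 + h² (M(h) = h*h + 1 = h² + 1 = 1 + h²)
N(U) = (U + U²)/U (N(U) = (U² + U)/U = (U + U²)/U)
g(N(M(3)), -2)*32 = -10*32 = -320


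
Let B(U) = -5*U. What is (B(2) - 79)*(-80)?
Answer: 7120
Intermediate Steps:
(B(2) - 79)*(-80) = (-5*2 - 79)*(-80) = (-10 - 79)*(-80) = -89*(-80) = 7120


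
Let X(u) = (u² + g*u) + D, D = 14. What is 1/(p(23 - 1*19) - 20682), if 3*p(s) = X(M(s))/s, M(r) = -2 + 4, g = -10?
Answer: -6/124093 ≈ -4.8351e-5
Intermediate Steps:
M(r) = 2
X(u) = 14 + u² - 10*u (X(u) = (u² - 10*u) + 14 = 14 + u² - 10*u)
p(s) = -2/(3*s) (p(s) = ((14 + 2² - 10*2)/s)/3 = ((14 + 4 - 20)/s)/3 = (-2/s)/3 = -2/(3*s))
1/(p(23 - 1*19) - 20682) = 1/(-2/(3*(23 - 1*19)) - 20682) = 1/(-2/(3*(23 - 19)) - 20682) = 1/(-⅔/4 - 20682) = 1/(-⅔*¼ - 20682) = 1/(-⅙ - 20682) = 1/(-124093/6) = -6/124093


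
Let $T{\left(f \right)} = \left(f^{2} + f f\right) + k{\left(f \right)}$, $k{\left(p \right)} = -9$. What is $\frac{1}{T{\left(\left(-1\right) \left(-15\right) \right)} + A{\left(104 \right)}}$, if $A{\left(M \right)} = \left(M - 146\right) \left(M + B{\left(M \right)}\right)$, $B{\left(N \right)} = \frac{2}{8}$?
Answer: $- \frac{2}{7875} \approx -0.00025397$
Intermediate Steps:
$B{\left(N \right)} = \frac{1}{4}$ ($B{\left(N \right)} = 2 \cdot \frac{1}{8} = \frac{1}{4}$)
$T{\left(f \right)} = -9 + 2 f^{2}$ ($T{\left(f \right)} = \left(f^{2} + f f\right) - 9 = \left(f^{2} + f^{2}\right) - 9 = 2 f^{2} - 9 = -9 + 2 f^{2}$)
$A{\left(M \right)} = \left(-146 + M\right) \left(\frac{1}{4} + M\right)$ ($A{\left(M \right)} = \left(M - 146\right) \left(M + \frac{1}{4}\right) = \left(-146 + M\right) \left(\frac{1}{4} + M\right)$)
$\frac{1}{T{\left(\left(-1\right) \left(-15\right) \right)} + A{\left(104 \right)}} = \frac{1}{\left(-9 + 2 \left(\left(-1\right) \left(-15\right)\right)^{2}\right) - \left(\frac{30389}{2} - 10816\right)} = \frac{1}{\left(-9 + 2 \cdot 15^{2}\right) - \frac{8757}{2}} = \frac{1}{\left(-9 + 2 \cdot 225\right) - \frac{8757}{2}} = \frac{1}{\left(-9 + 450\right) - \frac{8757}{2}} = \frac{1}{441 - \frac{8757}{2}} = \frac{1}{- \frac{7875}{2}} = - \frac{2}{7875}$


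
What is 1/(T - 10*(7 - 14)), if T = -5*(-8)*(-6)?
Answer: -1/170 ≈ -0.0058824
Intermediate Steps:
T = -240 (T = 40*(-6) = -240)
1/(T - 10*(7 - 14)) = 1/(-240 - 10*(7 - 14)) = 1/(-240 - 10*(-7)) = 1/(-240 + 70) = 1/(-170) = -1/170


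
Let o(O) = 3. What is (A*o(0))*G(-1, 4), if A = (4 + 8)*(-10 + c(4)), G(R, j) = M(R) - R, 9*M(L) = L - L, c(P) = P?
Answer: -216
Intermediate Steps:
M(L) = 0 (M(L) = (L - L)/9 = (⅑)*0 = 0)
G(R, j) = -R (G(R, j) = 0 - R = -R)
A = -72 (A = (4 + 8)*(-10 + 4) = 12*(-6) = -72)
(A*o(0))*G(-1, 4) = (-72*3)*(-1*(-1)) = -216*1 = -216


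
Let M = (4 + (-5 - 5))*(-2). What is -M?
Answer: -12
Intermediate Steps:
M = 12 (M = (4 - 10)*(-2) = -6*(-2) = 12)
-M = -1*12 = -12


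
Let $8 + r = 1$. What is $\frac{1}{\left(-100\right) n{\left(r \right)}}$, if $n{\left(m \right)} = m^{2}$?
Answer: $- \frac{1}{4900} \approx -0.00020408$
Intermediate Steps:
$r = -7$ ($r = -8 + 1 = -7$)
$\frac{1}{\left(-100\right) n{\left(r \right)}} = \frac{1}{\left(-100\right) \left(-7\right)^{2}} = \frac{1}{\left(-100\right) 49} = \frac{1}{-4900} = - \frac{1}{4900}$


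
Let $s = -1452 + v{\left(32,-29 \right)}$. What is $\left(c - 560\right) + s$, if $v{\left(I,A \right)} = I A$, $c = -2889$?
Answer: $-5829$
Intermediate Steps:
$v{\left(I,A \right)} = A I$
$s = -2380$ ($s = -1452 - 928 = -2380$)
$\left(c - 560\right) + s = \left(-2889 - 560\right) - 2380 = -3449 - 2380 = -5829$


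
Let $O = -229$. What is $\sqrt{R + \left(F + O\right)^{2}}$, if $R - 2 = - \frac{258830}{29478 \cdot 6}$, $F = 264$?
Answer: $\frac{\sqrt{3684889502}}{1734} \approx 35.008$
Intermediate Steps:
$R = \frac{47453}{88434}$ ($R = 2 - \frac{258830}{29478 \cdot 6} = 2 - \frac{258830}{176868} = 2 - \frac{129415}{88434} = \frac{47453}{88434} \approx 0.53659$)
$\sqrt{R + \left(F + O\right)^{2}} = \sqrt{\frac{47453}{88434} + \left(264 - 229\right)^{2}} = \sqrt{\frac{47453}{88434} + 35^{2}} = \sqrt{\frac{47453}{88434} + 1225} = \sqrt{\frac{108379103}{88434}} = \frac{\sqrt{3684889502}}{1734}$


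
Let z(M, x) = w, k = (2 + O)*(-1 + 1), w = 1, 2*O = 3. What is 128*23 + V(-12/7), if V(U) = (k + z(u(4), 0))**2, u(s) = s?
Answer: 2945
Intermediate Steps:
O = 3/2 (O = (1/2)*3 = 3/2 ≈ 1.5000)
k = 0 (k = (2 + 3/2)*(-1 + 1) = (7/2)*0 = 0)
z(M, x) = 1
V(U) = 1 (V(U) = (0 + 1)**2 = 1**2 = 1)
128*23 + V(-12/7) = 128*23 + 1 = 2944 + 1 = 2945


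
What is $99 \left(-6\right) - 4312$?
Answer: $-4906$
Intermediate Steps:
$99 \left(-6\right) - 4312 = -594 - 4312 = -4906$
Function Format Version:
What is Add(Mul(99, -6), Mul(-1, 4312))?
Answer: -4906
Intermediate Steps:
Add(Mul(99, -6), Mul(-1, 4312)) = Add(-594, -4312) = -4906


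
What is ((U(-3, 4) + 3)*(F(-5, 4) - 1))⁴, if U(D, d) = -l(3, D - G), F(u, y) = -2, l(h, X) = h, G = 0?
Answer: 0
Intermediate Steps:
U(D, d) = -3 (U(D, d) = -1*3 = -3)
((U(-3, 4) + 3)*(F(-5, 4) - 1))⁴ = ((-3 + 3)*(-2 - 1))⁴ = (0*(-3))⁴ = 0⁴ = 0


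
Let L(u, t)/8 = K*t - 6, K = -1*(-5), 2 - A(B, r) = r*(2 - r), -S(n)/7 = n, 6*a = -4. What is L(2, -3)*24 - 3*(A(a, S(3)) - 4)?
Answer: -5475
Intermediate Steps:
a = -2/3 (a = (1/6)*(-4) = -2/3 ≈ -0.66667)
S(n) = -7*n
A(B, r) = 2 - r*(2 - r)
K = 5
L(u, t) = -48 + 40*t (L(u, t) = 8*(5*t - 6) = 8*(-6 + 5*t) = -48 + 40*t)
L(2, -3)*24 - 3*(A(a, S(3)) - 4) = (-48 + 40*(-3))*24 - 3*((2 + (-7*3)**2 - (-14)*3) - 4) = (-48 - 120)*24 - 3*((2 + (-21)**2 - 2*(-21)) - 4) = -168*24 - 3*((2 + 441 + 42) - 4) = -4032 - 3*(485 - 4) = -4032 - 3*481 = -4032 - 1443 = -5475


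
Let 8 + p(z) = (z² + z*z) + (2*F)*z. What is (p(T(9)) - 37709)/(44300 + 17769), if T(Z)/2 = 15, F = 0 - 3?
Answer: -36097/62069 ≈ -0.58156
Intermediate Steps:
F = -3
T(Z) = 30 (T(Z) = 2*15 = 30)
p(z) = -8 - 6*z + 2*z² (p(z) = -8 + ((z² + z*z) + (2*(-3))*z) = -8 + ((z² + z²) - 6*z) = -8 + (2*z² - 6*z) = -8 + (-6*z + 2*z²) = -8 - 6*z + 2*z²)
(p(T(9)) - 37709)/(44300 + 17769) = ((-8 - 6*30 + 2*30²) - 37709)/(44300 + 17769) = ((-8 - 180 + 2*900) - 37709)/62069 = ((-8 - 180 + 1800) - 37709)*(1/62069) = (1612 - 37709)*(1/62069) = -36097*1/62069 = -36097/62069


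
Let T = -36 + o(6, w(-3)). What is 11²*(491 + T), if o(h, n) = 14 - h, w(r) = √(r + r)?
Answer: 56023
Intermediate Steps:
w(r) = √2*√r (w(r) = √(2*r) = √2*√r)
T = -28 (T = -36 + (14 - 1*6) = -36 + (14 - 6) = -36 + 8 = -28)
11²*(491 + T) = 11²*(491 - 28) = 121*463 = 56023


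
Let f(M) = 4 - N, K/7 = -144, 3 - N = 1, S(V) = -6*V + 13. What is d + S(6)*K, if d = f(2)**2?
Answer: 23188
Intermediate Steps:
S(V) = 13 - 6*V
N = 2 (N = 3 - 1*1 = 3 - 1 = 2)
K = -1008 (K = 7*(-144) = -1008)
f(M) = 2 (f(M) = 4 - 1*2 = 4 - 2 = 2)
d = 4 (d = 2**2 = 4)
d + S(6)*K = 4 + (13 - 6*6)*(-1008) = 4 + (13 - 36)*(-1008) = 4 - 23*(-1008) = 4 + 23184 = 23188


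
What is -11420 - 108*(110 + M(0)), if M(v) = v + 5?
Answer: -23840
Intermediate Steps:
M(v) = 5 + v
-11420 - 108*(110 + M(0)) = -11420 - 108*(110 + (5 + 0)) = -11420 - 108*(110 + 5) = -11420 - 108*115 = -11420 - 1*12420 = -11420 - 12420 = -23840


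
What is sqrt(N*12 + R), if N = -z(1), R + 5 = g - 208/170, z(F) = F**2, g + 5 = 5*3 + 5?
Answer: I*sqrt(23290)/85 ≈ 1.7954*I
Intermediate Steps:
g = 15 (g = -5 + (5*3 + 5) = -5 + (15 + 5) = -5 + 20 = 15)
R = 746/85 (R = -5 + (15 - 208/170) = -5 + (15 - 1*104/85) = -5 + (15 - 104/85) = -5 + 1171/85 = 746/85 ≈ 8.7765)
N = -1 (N = -1*1**2 = -1*1 = -1)
sqrt(N*12 + R) = sqrt(-1*12 + 746/85) = sqrt(-12 + 746/85) = sqrt(-274/85) = I*sqrt(23290)/85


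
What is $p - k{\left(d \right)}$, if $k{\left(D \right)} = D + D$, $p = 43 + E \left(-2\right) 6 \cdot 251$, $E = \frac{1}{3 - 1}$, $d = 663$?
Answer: $-2789$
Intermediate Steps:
$E = \frac{1}{2} \approx 0.5$
$p = -1463$ ($p = 43 + \frac{1}{2} \left(-2\right) 6 \cdot 251 = 43 + \left(-1\right) 6 \cdot 251 = 43 - 1506 = -1463$)
$k{\left(D \right)} = 2 D$
$p - k{\left(d \right)} = -1463 - 2 \cdot 663 = -1463 - 1326 = -2789$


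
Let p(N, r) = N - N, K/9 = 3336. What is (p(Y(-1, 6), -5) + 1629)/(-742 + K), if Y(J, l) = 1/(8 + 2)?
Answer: 1629/29282 ≈ 0.055631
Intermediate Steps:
Y(J, l) = ⅒ (Y(J, l) = 1/10 = ⅒)
K = 30024 (K = 9*3336 = 30024)
p(N, r) = 0
(p(Y(-1, 6), -5) + 1629)/(-742 + K) = (0 + 1629)/(-742 + 30024) = 1629/29282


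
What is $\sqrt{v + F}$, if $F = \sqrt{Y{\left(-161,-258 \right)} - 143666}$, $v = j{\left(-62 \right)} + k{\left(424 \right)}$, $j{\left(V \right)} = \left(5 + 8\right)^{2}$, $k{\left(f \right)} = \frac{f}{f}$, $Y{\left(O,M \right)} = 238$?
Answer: $\sqrt{170 + 2 i \sqrt{35857}} \approx 17.104 + 11.071 i$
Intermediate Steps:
$k{\left(f \right)} = 1$
$j{\left(V \right)} = 169$ ($j{\left(V \right)} = 13^{2} = 169$)
$v = 170$ ($v = 169 + 1 = 170$)
$F = 2 i \sqrt{35857}$ ($F = \sqrt{238 - 143666} = \sqrt{-143428} = 2 i \sqrt{35857} \approx 378.72 i$)
$\sqrt{v + F} = \sqrt{170 + 2 i \sqrt{35857}}$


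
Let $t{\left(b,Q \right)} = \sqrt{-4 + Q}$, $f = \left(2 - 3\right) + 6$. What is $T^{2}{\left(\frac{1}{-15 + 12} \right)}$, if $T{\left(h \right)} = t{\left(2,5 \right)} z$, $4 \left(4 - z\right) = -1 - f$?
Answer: $\frac{121}{4} \approx 30.25$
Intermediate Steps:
$f = 5$ ($f = -1 + 6 = 5$)
$z = \frac{11}{2}$ ($z = 4 - \frac{-1 - 5}{4} = 4 - - \frac{3}{2} = 4 + \frac{3}{2} = \frac{11}{2} \approx 5.5$)
$T{\left(h \right)} = \frac{11}{2}$ ($T{\left(h \right)} = \sqrt{-4 + 5} \cdot \frac{11}{2} = \sqrt{1} \cdot \frac{11}{2} = 1 \cdot \frac{11}{2} = \frac{11}{2}$)
$T^{2}{\left(\frac{1}{-15 + 12} \right)} = \left(\frac{11}{2}\right)^{2} = \frac{121}{4}$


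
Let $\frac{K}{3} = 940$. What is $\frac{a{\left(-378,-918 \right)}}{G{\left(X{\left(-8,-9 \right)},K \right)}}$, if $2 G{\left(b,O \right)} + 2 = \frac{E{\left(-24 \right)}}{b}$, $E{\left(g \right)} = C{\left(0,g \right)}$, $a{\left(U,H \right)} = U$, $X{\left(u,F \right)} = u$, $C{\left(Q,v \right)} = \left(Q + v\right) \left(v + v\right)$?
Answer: $\frac{378}{73} \approx 5.1781$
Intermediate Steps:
$C{\left(Q,v \right)} = 2 v \left(Q + v\right)$ ($C{\left(Q,v \right)} = \left(Q + v\right) 2 v = 2 v \left(Q + v\right)$)
$K = 2820$ ($K = 3 \cdot 940 = 2820$)
$E{\left(g \right)} = 2 g^{2}$ ($E{\left(g \right)} = 2 g \left(0 + g\right) = 2 g g = 2 g^{2}$)
$G{\left(b,O \right)} = -1 + \frac{576}{b}$ ($G{\left(b,O \right)} = -1 + \frac{2 \left(-24\right)^{2} \frac{1}{b}}{2} = -1 + \frac{2 \cdot 576 \frac{1}{b}}{2} = -1 + \frac{1152 \frac{1}{b}}{2} = -1 + \frac{576}{b}$)
$\frac{a{\left(-378,-918 \right)}}{G{\left(X{\left(-8,-9 \right)},K \right)}} = - \frac{378}{\frac{1}{-8} \left(576 - -8\right)} = - \frac{378}{\left(- \frac{1}{8}\right) \left(576 + 8\right)} = - \frac{378}{\left(- \frac{1}{8}\right) 584} = - \frac{378}{-73} = \left(-378\right) \left(- \frac{1}{73}\right) = \frac{378}{73}$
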